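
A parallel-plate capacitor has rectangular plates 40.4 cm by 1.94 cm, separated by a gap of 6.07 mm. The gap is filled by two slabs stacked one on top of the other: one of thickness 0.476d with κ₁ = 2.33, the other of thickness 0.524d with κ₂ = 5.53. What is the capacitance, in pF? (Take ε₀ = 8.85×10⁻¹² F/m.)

C ≈ 38.2 pF

A = 40.4 × 1.94 cm² = 7.84×10⁻³ m².
Stacked slabs ⇒ two capacitors in series, each with the full plate area.
C₁ = κ₁ε₀A/d₁ = 2.33 × 8.85×10⁻¹² × 7.84×10⁻³ / 2.89×10⁻³ = 5.59×10⁻¹¹ F.
C₂ = κ₂ε₀A/d₂ = 5.53 × 8.85×10⁻¹² × 7.84×10⁻³ / 3.18×10⁻³ = 1.21×10⁻¹⁰ F.
C = (1/C₁ + 1/C₂)⁻¹ = 3.82×10⁻¹¹ F.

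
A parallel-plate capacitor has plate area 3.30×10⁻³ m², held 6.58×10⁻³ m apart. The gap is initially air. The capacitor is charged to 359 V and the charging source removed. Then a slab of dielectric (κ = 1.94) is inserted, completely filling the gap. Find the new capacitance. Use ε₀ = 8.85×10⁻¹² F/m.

8.61 pF

Initially C₁ = ε₀A/d = 8.85×10⁻¹² × 3.30×10⁻³ / 6.58×10⁻³ = 4.44×10⁻¹² F.
C = κε₀A/d scales with κ, so C₂/C₁ = κ = 1.94.
C₂ = 1.94 × 4.44×10⁻¹² = 8.61×10⁻¹² F.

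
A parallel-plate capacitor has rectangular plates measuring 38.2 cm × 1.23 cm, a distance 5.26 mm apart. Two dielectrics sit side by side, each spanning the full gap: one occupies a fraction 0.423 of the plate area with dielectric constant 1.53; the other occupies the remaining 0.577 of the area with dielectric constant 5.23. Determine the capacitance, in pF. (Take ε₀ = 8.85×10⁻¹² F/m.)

A = 38.2 × 1.23 cm² = 4.70×10⁻³ m².
Side-by-side slabs ⇒ two capacitors in parallel, each spanning the full gap.
C₁ = κ₁ε₀A₁/d = 1.53 × 8.85×10⁻¹² × 1.99×10⁻³ / 5.26×10⁻³ = 5.12×10⁻¹² F.
C₂ = κ₂ε₀A₂/d = 5.23 × 8.85×10⁻¹² × 2.71×10⁻³ / 5.26×10⁻³ = 2.39×10⁻¹¹ F.
C = C₁ + C₂ = 2.90×10⁻¹¹ F.

29.0 pF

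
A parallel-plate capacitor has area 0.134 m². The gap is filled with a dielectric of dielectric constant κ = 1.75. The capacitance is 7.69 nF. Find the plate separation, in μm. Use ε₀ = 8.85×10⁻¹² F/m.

270 μm

d = κε₀A/C = 1.75 × 8.85×10⁻¹² × 0.134 / 7.69×10⁻⁹ = 2.70×10⁻⁴ m.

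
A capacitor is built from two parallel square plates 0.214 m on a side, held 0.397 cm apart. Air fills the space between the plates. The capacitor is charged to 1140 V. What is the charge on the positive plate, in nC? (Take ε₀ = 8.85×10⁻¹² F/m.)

116 nC

A = (0.214 m)² = 4.58×10⁻² m².
C = ε₀A/d = 8.85×10⁻¹² × 4.58×10⁻² / 3.97×10⁻³ = 1.02×10⁻¹⁰ F.
Q = CV = 1.02×10⁻¹⁰ × 1140 = 1.16×10⁻⁷ C.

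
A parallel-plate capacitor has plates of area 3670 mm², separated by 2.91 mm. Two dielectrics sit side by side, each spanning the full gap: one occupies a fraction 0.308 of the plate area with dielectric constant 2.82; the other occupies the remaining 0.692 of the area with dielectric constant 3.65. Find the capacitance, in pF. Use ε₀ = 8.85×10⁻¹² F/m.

37.9 pF

A = 3670 mm² = 3.67×10⁻³ m².
Side-by-side slabs ⇒ two capacitors in parallel, each spanning the full gap.
C₁ = κ₁ε₀A₁/d = 2.82 × 8.85×10⁻¹² × 1.13×10⁻³ / 2.91×10⁻³ = 9.69×10⁻¹² F.
C₂ = κ₂ε₀A₂/d = 3.65 × 8.85×10⁻¹² × 2.54×10⁻³ / 2.91×10⁻³ = 2.82×10⁻¹¹ F.
C = C₁ + C₂ = 3.79×10⁻¹¹ F.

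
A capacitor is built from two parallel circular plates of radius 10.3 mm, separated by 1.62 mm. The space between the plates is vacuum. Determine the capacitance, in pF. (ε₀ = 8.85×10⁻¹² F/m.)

C ≈ 1.82 pF

A = π(10.3 mm)² = 3.33×10⁻⁴ m².
C = ε₀A/d = 8.85×10⁻¹² × 3.33×10⁻⁴ / 1.62×10⁻³ = 1.82×10⁻¹² F.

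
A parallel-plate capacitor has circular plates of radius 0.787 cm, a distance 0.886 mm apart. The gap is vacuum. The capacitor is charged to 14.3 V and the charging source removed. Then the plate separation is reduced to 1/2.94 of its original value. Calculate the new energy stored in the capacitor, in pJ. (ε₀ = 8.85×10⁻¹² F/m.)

67.6 pJ

A = π(0.787 cm)² = 1.95×10⁻⁴ m².
Initially C₁ = ε₀A/d = 8.85×10⁻¹² × 1.95×10⁻⁴ / 8.86×10⁻⁴ = 1.94×10⁻¹² F.
U₁ = 1.99×10⁻¹⁰ J.
Isolated ⇒ Q is held fixed. C₂ = 2.94 C₁ and U = Q²/(2C), so U₂/U₁ = C₁/C₂ = 0.340.
U₂ = 0.340 × 1.99×10⁻¹⁰ = 6.76×10⁻¹¹ J.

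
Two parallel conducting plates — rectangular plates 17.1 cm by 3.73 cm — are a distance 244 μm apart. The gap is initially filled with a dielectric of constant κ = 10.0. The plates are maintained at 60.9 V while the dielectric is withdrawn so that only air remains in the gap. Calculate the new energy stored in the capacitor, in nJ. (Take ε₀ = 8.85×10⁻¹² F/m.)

429 nJ

A = 17.1 × 3.73 cm² = 6.38×10⁻³ m².
Initially C₁ = κε₀A/d = 10.0 × 8.85×10⁻¹² × 6.38×10⁻³ / 2.44×10⁻⁴ = 2.31×10⁻⁹ F.
U₁ = 4.29×10⁻⁶ J.
Battery connected ⇒ V is held fixed. C₂ = 0.100 C₁ and U = ½CV², so U₂/U₁ = C₂/C₁ = 0.100.
U₂ = 0.100 × 4.29×10⁻⁶ = 4.29×10⁻⁷ J.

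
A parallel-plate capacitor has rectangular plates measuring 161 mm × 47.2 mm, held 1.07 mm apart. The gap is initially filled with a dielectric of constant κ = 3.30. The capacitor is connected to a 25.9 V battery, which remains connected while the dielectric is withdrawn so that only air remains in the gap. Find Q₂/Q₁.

Battery connected ⇒ V is held fixed.
C₂ = 0.303 C₁ and Q = CV, so Q₂/Q₁ = C₂/C₁ = 0.303.

0.303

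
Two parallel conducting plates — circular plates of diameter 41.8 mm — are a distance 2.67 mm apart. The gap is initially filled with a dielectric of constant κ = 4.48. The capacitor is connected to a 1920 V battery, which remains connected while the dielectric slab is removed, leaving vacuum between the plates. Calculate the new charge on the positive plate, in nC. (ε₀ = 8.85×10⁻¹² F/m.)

A = π(41.8/2 mm)² = 1.37×10⁻³ m².
Initially C₁ = κε₀A/d = 4.48 × 8.85×10⁻¹² × 1.37×10⁻³ / 2.67×10⁻³ = 2.04×10⁻¹¹ F.
Q₁ = 3.91×10⁻⁸ C.
Battery connected ⇒ V is held fixed. C₂ = 0.223 C₁ and Q = CV, so Q₂/Q₁ = C₂/C₁ = 0.223.
Q₂ = 0.223 × 3.91×10⁻⁸ = 8.73×10⁻⁹ C.

8.73 nC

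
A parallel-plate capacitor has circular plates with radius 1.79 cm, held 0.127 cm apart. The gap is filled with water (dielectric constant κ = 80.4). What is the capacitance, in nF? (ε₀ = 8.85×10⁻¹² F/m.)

A = π(1.79 cm)² = 1.01×10⁻³ m².
C = κε₀A/d = 80.4 × 8.85×10⁻¹² × 1.01×10⁻³ / 1.27×10⁻³ = 5.64×10⁻¹⁰ F.

C ≈ 0.564 nF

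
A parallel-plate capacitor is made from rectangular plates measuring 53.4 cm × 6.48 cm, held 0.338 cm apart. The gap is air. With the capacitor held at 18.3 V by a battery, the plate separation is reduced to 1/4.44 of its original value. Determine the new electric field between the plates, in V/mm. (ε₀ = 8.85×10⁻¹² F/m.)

A = 53.4 × 6.48 cm² = 3.46×10⁻² m².
Initially C₁ = ε₀A/d = 8.85×10⁻¹² × 3.46×10⁻² / 3.38×10⁻³ = 9.06×10⁻¹¹ F.
E₁ = 5.41×10³ V/m.
Battery connected ⇒ V is held fixed. E = V/d, so E₂/E₁ = d₁/d₂ = 4.44.
E₂ = 4.44 × 5.41×10³ = 2.40×10⁴ V/m.

E ≈ 24.0 V/mm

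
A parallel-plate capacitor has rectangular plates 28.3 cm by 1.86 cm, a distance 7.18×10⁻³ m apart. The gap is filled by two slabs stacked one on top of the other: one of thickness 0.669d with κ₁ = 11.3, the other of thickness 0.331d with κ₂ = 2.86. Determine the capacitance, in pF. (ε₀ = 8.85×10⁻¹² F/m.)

A = 28.3 × 1.86 cm² = 5.26×10⁻³ m².
Stacked slabs ⇒ two capacitors in series, each with the full plate area.
C₁ = κ₁ε₀A/d₁ = 11.3 × 8.85×10⁻¹² × 5.26×10⁻³ / 4.80×10⁻³ = 1.10×10⁻¹⁰ F.
C₂ = κ₂ε₀A/d₂ = 2.86 × 8.85×10⁻¹² × 5.26×10⁻³ / 2.38×10⁻³ = 5.61×10⁻¹¹ F.
C = (1/C₁ + 1/C₂)⁻¹ = 3.71×10⁻¹¹ F.

C ≈ 37.1 pF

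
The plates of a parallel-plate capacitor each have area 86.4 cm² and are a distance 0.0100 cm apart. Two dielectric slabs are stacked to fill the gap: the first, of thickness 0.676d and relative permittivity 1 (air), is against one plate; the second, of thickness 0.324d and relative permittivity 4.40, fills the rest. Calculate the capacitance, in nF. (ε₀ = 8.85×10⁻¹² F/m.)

C ≈ 1.02 nF

A = 86.4 cm² = 8.64×10⁻³ m².
Stacked slabs ⇒ two capacitors in series, each with the full plate area.
C₁ = κ₁ε₀A/d₁ = 1.00 × 8.85×10⁻¹² × 8.64×10⁻³ / 6.76×10⁻⁵ = 1.13×10⁻⁹ F.
C₂ = κ₂ε₀A/d₂ = 4.40 × 8.85×10⁻¹² × 8.64×10⁻³ / 3.24×10⁻⁵ = 1.04×10⁻⁸ F.
C = (1/C₁ + 1/C₂)⁻¹ = 1.02×10⁻⁹ F.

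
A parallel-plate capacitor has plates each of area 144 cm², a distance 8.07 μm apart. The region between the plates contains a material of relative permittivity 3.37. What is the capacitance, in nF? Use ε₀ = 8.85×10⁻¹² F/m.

53.2 nF

A = 144 cm² = 1.44×10⁻² m².
C = κε₀A/d = 3.37 × 8.85×10⁻¹² × 1.44×10⁻² / 8.07×10⁻⁶ = 5.32×10⁻⁸ F.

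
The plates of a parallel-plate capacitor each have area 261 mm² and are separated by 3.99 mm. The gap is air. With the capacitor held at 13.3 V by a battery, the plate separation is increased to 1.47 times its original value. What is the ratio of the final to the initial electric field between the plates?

Battery connected ⇒ V is held fixed.
E = V/d, so E₂/E₁ = d₁/d₂ = 0.680.

E₂/E₁ ≈ 0.680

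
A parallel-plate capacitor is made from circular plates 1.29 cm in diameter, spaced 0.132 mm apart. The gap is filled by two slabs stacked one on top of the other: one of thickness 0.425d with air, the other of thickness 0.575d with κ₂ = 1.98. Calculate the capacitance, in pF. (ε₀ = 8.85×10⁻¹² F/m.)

C ≈ 12.2 pF

A = π(1.29/2 cm)² = 1.31×10⁻⁴ m².
Stacked slabs ⇒ two capacitors in series, each with the full plate area.
C₁ = κ₁ε₀A/d₁ = 1.00 × 8.85×10⁻¹² × 1.31×10⁻⁴ / 5.61×10⁻⁵ = 2.06×10⁻¹¹ F.
C₂ = κ₂ε₀A/d₂ = 1.98 × 8.85×10⁻¹² × 1.31×10⁻⁴ / 7.59×10⁻⁵ = 3.02×10⁻¹¹ F.
C = (1/C₁ + 1/C₂)⁻¹ = 1.22×10⁻¹¹ F.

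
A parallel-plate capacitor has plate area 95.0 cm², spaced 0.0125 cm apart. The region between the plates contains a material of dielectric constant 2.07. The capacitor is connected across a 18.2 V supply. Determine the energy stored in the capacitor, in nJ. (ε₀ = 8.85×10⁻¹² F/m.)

A = 95.0 cm² = 9.50×10⁻³ m².
C = κε₀A/d = 2.07 × 8.85×10⁻¹² × 9.50×10⁻³ / 1.25×10⁻⁴ = 1.39×10⁻⁹ F.
U = ½CV² = ½ × 1.39×10⁻⁹ × (18.2)² = 2.31×10⁻⁷ J.

231 nJ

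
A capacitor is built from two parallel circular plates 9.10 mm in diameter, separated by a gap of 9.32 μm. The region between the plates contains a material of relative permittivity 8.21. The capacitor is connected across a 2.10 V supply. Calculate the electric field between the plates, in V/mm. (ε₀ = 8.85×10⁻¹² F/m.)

E ≈ 225 V/mm

E = V/d = 2.10 / 9.32×10⁻⁶ = 2.25×10⁵ V/m.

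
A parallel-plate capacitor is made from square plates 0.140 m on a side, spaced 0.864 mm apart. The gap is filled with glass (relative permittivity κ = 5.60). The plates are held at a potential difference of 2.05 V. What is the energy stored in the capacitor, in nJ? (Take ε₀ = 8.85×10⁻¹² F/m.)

U ≈ 2.36 nJ

A = (0.140 m)² = 1.96×10⁻² m².
C = κε₀A/d = 5.60 × 8.85×10⁻¹² × 1.96×10⁻² / 8.64×10⁻⁴ = 1.12×10⁻⁹ F.
U = ½CV² = ½ × 1.12×10⁻⁹ × (2.05)² = 2.36×10⁻⁹ J.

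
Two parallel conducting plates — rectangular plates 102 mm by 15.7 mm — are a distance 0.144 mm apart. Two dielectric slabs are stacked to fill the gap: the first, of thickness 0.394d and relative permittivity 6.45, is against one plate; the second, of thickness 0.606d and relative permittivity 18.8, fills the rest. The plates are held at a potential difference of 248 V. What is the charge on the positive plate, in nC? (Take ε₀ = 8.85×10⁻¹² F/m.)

262 nC

A = 102 × 15.7 mm² = 1.60×10⁻³ m².
Stacked slabs ⇒ two capacitors in series, each with the full plate area.
C₁ = κ₁ε₀A/d₁ = 6.45 × 8.85×10⁻¹² × 1.60×10⁻³ / 5.67×10⁻⁵ = 1.61×10⁻⁹ F.
C₂ = κ₂ε₀A/d₂ = 18.8 × 8.85×10⁻¹² × 1.60×10⁻³ / 8.73×10⁻⁵ = 3.05×10⁻⁹ F.
C = (1/C₁ + 1/C₂)⁻¹ = 1.05×10⁻⁹ F.
Q = CV = 1.05×10⁻⁹ × 248 = 2.62×10⁻⁷ C.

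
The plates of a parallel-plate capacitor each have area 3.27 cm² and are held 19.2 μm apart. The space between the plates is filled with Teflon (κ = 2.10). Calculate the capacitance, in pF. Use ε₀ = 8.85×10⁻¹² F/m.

C ≈ 317 pF

A = 3.27 cm² = 3.27×10⁻⁴ m².
C = κε₀A/d = 2.10 × 8.85×10⁻¹² × 3.27×10⁻⁴ / 1.92×10⁻⁵ = 3.17×10⁻¹⁰ F.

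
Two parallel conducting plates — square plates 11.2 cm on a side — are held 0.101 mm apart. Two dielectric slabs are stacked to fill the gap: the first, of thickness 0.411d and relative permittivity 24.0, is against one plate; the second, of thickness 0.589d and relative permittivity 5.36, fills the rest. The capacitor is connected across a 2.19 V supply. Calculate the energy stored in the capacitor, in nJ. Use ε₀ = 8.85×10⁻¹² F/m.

A = (11.2 cm)² = 1.25×10⁻² m².
Stacked slabs ⇒ two capacitors in series, each with the full plate area.
C₁ = κ₁ε₀A/d₁ = 24.0 × 8.85×10⁻¹² × 1.25×10⁻² / 4.15×10⁻⁵ = 6.42×10⁻⁸ F.
C₂ = κ₂ε₀A/d₂ = 5.36 × 8.85×10⁻¹² × 1.25×10⁻² / 5.95×10⁻⁵ = 1.00×10⁻⁸ F.
C = (1/C₁ + 1/C₂)⁻¹ = 8.65×10⁻⁹ F.
U = ½CV² = ½ × 8.65×10⁻⁹ × (2.19)² = 2.08×10⁻⁸ J.

U ≈ 20.8 nJ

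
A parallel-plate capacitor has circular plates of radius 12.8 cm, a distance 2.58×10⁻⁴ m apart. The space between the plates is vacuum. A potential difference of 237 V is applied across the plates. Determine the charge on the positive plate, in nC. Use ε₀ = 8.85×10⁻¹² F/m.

418 nC

A = π(12.8 cm)² = 5.15×10⁻² m².
C = ε₀A/d = 8.85×10⁻¹² × 5.15×10⁻² / 2.58×10⁻⁴ = 1.77×10⁻⁹ F.
Q = CV = 1.77×10⁻⁹ × 237 = 4.18×10⁻⁷ C.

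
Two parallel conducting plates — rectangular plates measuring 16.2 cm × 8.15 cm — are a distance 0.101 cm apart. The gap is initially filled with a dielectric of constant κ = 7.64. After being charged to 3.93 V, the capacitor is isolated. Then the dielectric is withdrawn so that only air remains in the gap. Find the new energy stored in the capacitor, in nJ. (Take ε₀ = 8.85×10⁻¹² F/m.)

A = 16.2 × 8.15 cm² = 1.32×10⁻² m².
Initially C₁ = κε₀A/d = 7.64 × 8.85×10⁻¹² × 1.32×10⁻² / 1.01×10⁻³ = 8.84×10⁻¹⁰ F.
U₁ = 6.83×10⁻⁹ J.
Isolated ⇒ Q is held fixed. C₂ = 0.131 C₁ and U = Q²/(2C), so U₂/U₁ = C₁/C₂ = 7.64.
U₂ = 7.64 × 6.83×10⁻⁹ = 5.21×10⁻⁸ J.

52.1 nJ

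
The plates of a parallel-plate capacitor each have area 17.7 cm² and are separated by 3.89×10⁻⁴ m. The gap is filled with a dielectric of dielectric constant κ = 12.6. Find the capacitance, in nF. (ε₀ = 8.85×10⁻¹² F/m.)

C ≈ 0.507 nF

A = 17.7 cm² = 1.77×10⁻³ m².
C = κε₀A/d = 12.6 × 8.85×10⁻¹² × 1.77×10⁻³ / 3.89×10⁻⁴ = 5.07×10⁻¹⁰ F.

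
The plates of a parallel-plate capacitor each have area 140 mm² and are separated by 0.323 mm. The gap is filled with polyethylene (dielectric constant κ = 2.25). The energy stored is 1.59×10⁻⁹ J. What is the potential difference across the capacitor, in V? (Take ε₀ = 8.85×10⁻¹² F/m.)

19.2 V

A = 140 mm² = 1.40×10⁻⁴ m².
C = κε₀A/d = 2.25 × 8.85×10⁻¹² × 1.40×10⁻⁴ / 3.23×10⁻⁴ = 8.63×10⁻¹² F.
V = √(2U/C) = √(2 × 1.59×10⁻⁹ / 8.63×10⁻¹²) = 19.2 V.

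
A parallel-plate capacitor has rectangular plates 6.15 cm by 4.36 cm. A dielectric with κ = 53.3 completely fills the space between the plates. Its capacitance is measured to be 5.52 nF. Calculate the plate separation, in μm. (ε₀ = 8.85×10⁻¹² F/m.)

d ≈ 229 μm

A = 6.15 × 4.36 cm² = 2.68×10⁻³ m².
d = κε₀A/C = 53.3 × 8.85×10⁻¹² × 2.68×10⁻³ / 5.52×10⁻⁹ = 2.29×10⁻⁴ m.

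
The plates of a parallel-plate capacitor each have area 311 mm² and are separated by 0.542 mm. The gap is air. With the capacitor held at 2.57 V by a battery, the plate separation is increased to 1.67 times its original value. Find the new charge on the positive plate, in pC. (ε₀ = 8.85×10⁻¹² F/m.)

Q ≈ 7.81 pC

A = 311 mm² = 3.11×10⁻⁴ m².
Initially C₁ = ε₀A/d = 8.85×10⁻¹² × 3.11×10⁻⁴ / 5.42×10⁻⁴ = 5.08×10⁻¹² F.
Q₁ = 1.31×10⁻¹¹ C.
Battery connected ⇒ V is held fixed. C₂ = 0.599 C₁ and Q = CV, so Q₂/Q₁ = C₂/C₁ = 0.599.
Q₂ = 0.599 × 1.31×10⁻¹¹ = 7.81×10⁻¹² C.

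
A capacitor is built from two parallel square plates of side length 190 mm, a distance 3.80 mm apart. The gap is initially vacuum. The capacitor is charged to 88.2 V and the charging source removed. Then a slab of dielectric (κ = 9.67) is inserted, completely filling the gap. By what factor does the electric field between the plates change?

0.103

Isolated ⇒ Q is held fixed.
V₂ = Q/C₂ = V₁/9.67; E = V/d, so E₂/E₁ = (V₂/V₁)(d₁/d₂) = 0.103.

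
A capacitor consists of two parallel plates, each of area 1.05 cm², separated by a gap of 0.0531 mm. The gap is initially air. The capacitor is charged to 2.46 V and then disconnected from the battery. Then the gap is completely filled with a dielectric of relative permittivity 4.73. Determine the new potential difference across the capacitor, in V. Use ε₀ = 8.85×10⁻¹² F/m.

A = 1.05 cm² = 1.05×10⁻⁴ m².
Initially C₁ = ε₀A/d = 8.85×10⁻¹² × 1.05×10⁻⁴ / 5.31×10⁻⁵ = 1.75×10⁻¹¹ F.
V₁ = 2.46 V.
Isolated ⇒ Q is held fixed. C₂ = 4.73 C₁ and V = Q/C, so V₂/V₁ = C₁/C₂ = 0.211.
V₂ = 0.211 × 2.46 = 0.520 V.

0.520 V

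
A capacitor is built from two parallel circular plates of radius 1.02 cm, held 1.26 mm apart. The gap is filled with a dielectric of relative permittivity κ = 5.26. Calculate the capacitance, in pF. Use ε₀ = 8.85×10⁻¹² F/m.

12.1 pF

A = π(1.02 cm)² = 3.27×10⁻⁴ m².
C = κε₀A/d = 5.26 × 8.85×10⁻¹² × 3.27×10⁻⁴ / 1.26×10⁻³ = 1.21×10⁻¹¹ F.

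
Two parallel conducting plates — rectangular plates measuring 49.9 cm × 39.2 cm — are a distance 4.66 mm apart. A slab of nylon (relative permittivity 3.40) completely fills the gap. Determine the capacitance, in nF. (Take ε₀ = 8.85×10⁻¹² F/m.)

C ≈ 1.26 nF

A = 49.9 × 39.2 cm² = 0.196 m².
C = κε₀A/d = 3.40 × 8.85×10⁻¹² × 0.196 / 4.66×10⁻³ = 1.26×10⁻⁹ F.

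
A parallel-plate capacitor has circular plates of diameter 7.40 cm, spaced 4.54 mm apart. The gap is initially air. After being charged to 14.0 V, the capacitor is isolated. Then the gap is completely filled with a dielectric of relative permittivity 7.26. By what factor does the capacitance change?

C = κε₀A/d scales with κ, so C₂/C₁ = κ = 7.26.

7.26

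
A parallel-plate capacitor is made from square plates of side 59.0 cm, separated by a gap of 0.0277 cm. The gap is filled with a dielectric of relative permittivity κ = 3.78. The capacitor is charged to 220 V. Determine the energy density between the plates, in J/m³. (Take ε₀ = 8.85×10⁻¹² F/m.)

u ≈ 10.6 J/m³

E = V/d = 220 / 2.77×10⁻⁴ = 7.94×10⁵ V/m.
u = ½κε₀E² = ½ × 3.78 × 8.85×10⁻¹² × (7.94×10⁵)² = 10.6 J/m³.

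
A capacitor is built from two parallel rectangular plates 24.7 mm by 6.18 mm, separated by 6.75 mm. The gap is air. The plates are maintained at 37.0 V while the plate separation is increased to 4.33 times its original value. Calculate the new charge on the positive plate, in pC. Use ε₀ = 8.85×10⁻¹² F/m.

1.71 pC

A = 24.7 × 6.18 mm² = 1.53×10⁻⁴ m².
Initially C₁ = ε₀A/d = 8.85×10⁻¹² × 1.53×10⁻⁴ / 6.75×10⁻³ = 2.00×10⁻¹³ F.
Q₁ = 7.41×10⁻¹² C.
Battery connected ⇒ V is held fixed. C₂ = 0.231 C₁ and Q = CV, so Q₂/Q₁ = C₂/C₁ = 0.231.
Q₂ = 0.231 × 7.41×10⁻¹² = 1.71×10⁻¹² C.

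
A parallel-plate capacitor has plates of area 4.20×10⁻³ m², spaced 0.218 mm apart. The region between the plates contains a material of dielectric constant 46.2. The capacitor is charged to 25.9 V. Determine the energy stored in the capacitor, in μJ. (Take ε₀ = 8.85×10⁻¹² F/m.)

C = κε₀A/d = 46.2 × 8.85×10⁻¹² × 4.20×10⁻³ / 2.18×10⁻⁴ = 7.88×10⁻⁹ F.
U = ½CV² = ½ × 7.88×10⁻⁹ × (25.9)² = 2.64×10⁻⁶ J.

2.64 μJ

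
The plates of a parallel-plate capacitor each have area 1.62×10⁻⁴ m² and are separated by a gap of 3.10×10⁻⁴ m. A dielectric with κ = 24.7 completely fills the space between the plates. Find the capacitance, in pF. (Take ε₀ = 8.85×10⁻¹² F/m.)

C ≈ 114 pF

C = κε₀A/d = 24.7 × 8.85×10⁻¹² × 1.62×10⁻⁴ / 3.10×10⁻⁴ = 1.14×10⁻¹⁰ F.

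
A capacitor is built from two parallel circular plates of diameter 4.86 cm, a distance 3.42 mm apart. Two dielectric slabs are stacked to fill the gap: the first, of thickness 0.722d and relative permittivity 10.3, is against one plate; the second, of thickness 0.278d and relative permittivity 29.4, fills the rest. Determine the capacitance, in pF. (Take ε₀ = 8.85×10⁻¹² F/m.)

60.3 pF

A = π(4.86/2 cm)² = 1.86×10⁻³ m².
Stacked slabs ⇒ two capacitors in series, each with the full plate area.
C₁ = κ₁ε₀A/d₁ = 10.3 × 8.85×10⁻¹² × 1.86×10⁻³ / 2.47×10⁻³ = 6.85×10⁻¹¹ F.
C₂ = κ₂ε₀A/d₂ = 29.4 × 8.85×10⁻¹² × 1.86×10⁻³ / 9.51×10⁻⁴ = 5.08×10⁻¹⁰ F.
C = (1/C₁ + 1/C₂)⁻¹ = 6.03×10⁻¹¹ F.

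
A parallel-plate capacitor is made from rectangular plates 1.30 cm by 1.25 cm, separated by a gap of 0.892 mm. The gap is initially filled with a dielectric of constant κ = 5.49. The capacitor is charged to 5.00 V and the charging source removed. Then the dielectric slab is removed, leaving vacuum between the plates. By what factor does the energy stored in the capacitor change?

Isolated ⇒ Q is held fixed.
C₂ = 0.182 C₁ and U = Q²/(2C), so U₂/U₁ = C₁/C₂ = 5.49.

U₂/U₁ ≈ 5.49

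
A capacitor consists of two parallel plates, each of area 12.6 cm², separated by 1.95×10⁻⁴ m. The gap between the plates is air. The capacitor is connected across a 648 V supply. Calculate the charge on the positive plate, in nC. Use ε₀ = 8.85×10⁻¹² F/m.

37.1 nC

A = 12.6 cm² = 1.26×10⁻³ m².
C = ε₀A/d = 8.85×10⁻¹² × 1.26×10⁻³ / 1.95×10⁻⁴ = 5.72×10⁻¹¹ F.
Q = CV = 5.72×10⁻¹¹ × 648 = 3.71×10⁻⁸ C.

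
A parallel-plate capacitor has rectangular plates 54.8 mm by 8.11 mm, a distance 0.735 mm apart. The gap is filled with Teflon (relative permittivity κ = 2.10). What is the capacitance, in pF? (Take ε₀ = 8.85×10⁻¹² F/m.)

11.2 pF

A = 54.8 × 8.11 mm² = 4.44×10⁻⁴ m².
C = κε₀A/d = 2.10 × 8.85×10⁻¹² × 4.44×10⁻⁴ / 7.35×10⁻⁴ = 1.12×10⁻¹¹ F.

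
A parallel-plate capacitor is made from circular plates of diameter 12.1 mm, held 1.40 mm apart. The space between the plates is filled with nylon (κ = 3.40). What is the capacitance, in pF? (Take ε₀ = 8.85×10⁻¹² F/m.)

2.47 pF

A = π(12.1/2 mm)² = 1.15×10⁻⁴ m².
C = κε₀A/d = 3.40 × 8.85×10⁻¹² × 1.15×10⁻⁴ / 1.40×10⁻³ = 2.47×10⁻¹² F.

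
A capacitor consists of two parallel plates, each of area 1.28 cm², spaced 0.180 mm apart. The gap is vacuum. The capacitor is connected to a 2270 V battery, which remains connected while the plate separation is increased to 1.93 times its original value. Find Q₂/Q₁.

Q₂/Q₁ ≈ 0.518

Battery connected ⇒ V is held fixed.
C₂ = 0.518 C₁ and Q = CV, so Q₂/Q₁ = C₂/C₁ = 0.518.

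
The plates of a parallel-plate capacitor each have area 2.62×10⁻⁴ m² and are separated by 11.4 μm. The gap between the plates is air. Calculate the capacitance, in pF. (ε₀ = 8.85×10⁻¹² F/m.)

C = ε₀A/d = 8.85×10⁻¹² × 2.62×10⁻⁴ / 1.14×10⁻⁵ = 2.03×10⁻¹⁰ F.

C ≈ 203 pF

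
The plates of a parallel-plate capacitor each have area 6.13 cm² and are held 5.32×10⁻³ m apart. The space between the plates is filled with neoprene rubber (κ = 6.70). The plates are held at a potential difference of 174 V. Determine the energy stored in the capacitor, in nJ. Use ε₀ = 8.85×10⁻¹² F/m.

A = 6.13 cm² = 6.13×10⁻⁴ m².
C = κε₀A/d = 6.70 × 8.85×10⁻¹² × 6.13×10⁻⁴ / 5.32×10⁻³ = 6.83×10⁻¹² F.
U = ½CV² = ½ × 6.83×10⁻¹² × (174)² = 1.03×10⁻⁷ J.

103 nJ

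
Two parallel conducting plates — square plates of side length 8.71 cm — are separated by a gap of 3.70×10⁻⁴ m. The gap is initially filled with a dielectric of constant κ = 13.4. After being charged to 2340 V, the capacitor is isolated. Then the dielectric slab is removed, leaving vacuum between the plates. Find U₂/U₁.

Isolated ⇒ Q is held fixed.
C₂ = 0.0746 C₁ and U = Q²/(2C), so U₂/U₁ = C₁/C₂ = 13.4.

U₂/U₁ ≈ 13.4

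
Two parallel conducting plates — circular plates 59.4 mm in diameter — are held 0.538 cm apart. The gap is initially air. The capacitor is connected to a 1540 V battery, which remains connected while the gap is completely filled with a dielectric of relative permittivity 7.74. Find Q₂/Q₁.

Battery connected ⇒ V is held fixed.
C₂ = 7.74 C₁ and Q = CV, so Q₂/Q₁ = C₂/C₁ = 7.74.

7.74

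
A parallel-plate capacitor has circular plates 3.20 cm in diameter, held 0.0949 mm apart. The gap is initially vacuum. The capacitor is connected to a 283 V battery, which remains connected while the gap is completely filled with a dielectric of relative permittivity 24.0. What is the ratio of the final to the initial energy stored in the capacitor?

24.0

Battery connected ⇒ V is held fixed.
C₂ = 24.0 C₁ and U = ½CV², so U₂/U₁ = C₂/C₁ = 24.0.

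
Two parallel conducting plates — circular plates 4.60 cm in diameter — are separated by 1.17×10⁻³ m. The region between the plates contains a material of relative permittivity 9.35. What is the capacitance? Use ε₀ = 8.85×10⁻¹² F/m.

A = π(4.60/2 cm)² = 1.66×10⁻³ m².
C = κε₀A/d = 9.35 × 8.85×10⁻¹² × 1.66×10⁻³ / 1.17×10⁻³ = 1.18×10⁻¹⁰ F.

118 pF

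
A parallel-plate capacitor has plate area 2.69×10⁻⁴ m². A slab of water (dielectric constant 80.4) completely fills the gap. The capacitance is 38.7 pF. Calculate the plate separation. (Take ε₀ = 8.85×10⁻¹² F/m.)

4.95 mm

d = κε₀A/C = 80.4 × 8.85×10⁻¹² × 2.69×10⁻⁴ / 3.87×10⁻¹¹ = 4.95×10⁻³ m.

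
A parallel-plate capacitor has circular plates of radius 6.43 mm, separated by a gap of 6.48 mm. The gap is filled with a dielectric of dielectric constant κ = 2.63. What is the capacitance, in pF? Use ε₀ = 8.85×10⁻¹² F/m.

A = π(6.43 mm)² = 1.30×10⁻⁴ m².
C = κε₀A/d = 2.63 × 8.85×10⁻¹² × 1.30×10⁻⁴ / 6.48×10⁻³ = 4.67×10⁻¹³ F.

0.467 pF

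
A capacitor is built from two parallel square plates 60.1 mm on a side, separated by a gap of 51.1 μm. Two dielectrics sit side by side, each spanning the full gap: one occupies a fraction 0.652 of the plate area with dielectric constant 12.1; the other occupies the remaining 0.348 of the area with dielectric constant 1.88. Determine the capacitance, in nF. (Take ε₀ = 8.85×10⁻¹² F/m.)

5.34 nF

A = (60.1 mm)² = 3.61×10⁻³ m².
Side-by-side slabs ⇒ two capacitors in parallel, each spanning the full gap.
C₁ = κ₁ε₀A₁/d = 12.1 × 8.85×10⁻¹² × 2.36×10⁻³ / 5.11×10⁻⁵ = 4.94×10⁻⁹ F.
C₂ = κ₂ε₀A₂/d = 1.88 × 8.85×10⁻¹² × 1.26×10⁻³ / 5.11×10⁻⁵ = 4.09×10⁻¹⁰ F.
C = C₁ + C₂ = 5.34×10⁻⁹ F.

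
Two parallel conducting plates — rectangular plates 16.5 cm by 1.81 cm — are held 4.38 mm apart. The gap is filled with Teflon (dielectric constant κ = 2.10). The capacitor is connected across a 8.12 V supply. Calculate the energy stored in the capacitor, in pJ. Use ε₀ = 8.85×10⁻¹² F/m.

A = 16.5 × 1.81 cm² = 2.99×10⁻³ m².
C = κε₀A/d = 2.10 × 8.85×10⁻¹² × 2.99×10⁻³ / 4.38×10⁻³ = 1.27×10⁻¹¹ F.
U = ½CV² = ½ × 1.27×10⁻¹¹ × (8.12)² = 4.18×10⁻¹⁰ J.

U ≈ 418 pJ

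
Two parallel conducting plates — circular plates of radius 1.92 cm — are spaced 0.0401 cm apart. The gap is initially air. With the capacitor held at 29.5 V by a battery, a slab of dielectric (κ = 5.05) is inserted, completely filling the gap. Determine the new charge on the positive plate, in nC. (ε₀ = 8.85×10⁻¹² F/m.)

A = π(1.92 cm)² = 1.16×10⁻³ m².
Initially C₁ = ε₀A/d = 8.85×10⁻¹² × 1.16×10⁻³ / 4.01×10⁻⁴ = 2.56×10⁻¹¹ F.
Q₁ = 7.54×10⁻¹⁰ C.
Battery connected ⇒ V is held fixed. C₂ = 5.05 C₁ and Q = CV, so Q₂/Q₁ = C₂/C₁ = 5.05.
Q₂ = 5.05 × 7.54×10⁻¹⁰ = 3.81×10⁻⁹ C.

Q ≈ 3.81 nC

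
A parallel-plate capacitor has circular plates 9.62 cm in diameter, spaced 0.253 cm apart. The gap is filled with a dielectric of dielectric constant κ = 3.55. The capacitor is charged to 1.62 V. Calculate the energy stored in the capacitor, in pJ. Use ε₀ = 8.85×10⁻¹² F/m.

U ≈ 118 pJ

A = π(9.62/2 cm)² = 7.27×10⁻³ m².
C = κε₀A/d = 3.55 × 8.85×10⁻¹² × 7.27×10⁻³ / 2.53×10⁻³ = 9.03×10⁻¹¹ F.
U = ½CV² = ½ × 9.03×10⁻¹¹ × (1.62)² = 1.18×10⁻¹⁰ J.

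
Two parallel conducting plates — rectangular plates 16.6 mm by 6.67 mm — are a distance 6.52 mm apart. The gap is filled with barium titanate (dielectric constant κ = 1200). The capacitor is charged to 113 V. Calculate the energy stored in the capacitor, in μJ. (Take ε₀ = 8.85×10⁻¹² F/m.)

A = 16.6 × 6.67 mm² = 1.11×10⁻⁴ m².
C = κε₀A/d = 1200 × 8.85×10⁻¹² × 1.11×10⁻⁴ / 6.52×10⁻³ = 1.80×10⁻¹⁰ F.
U = ½CV² = ½ × 1.80×10⁻¹⁰ × (113)² = 1.15×10⁻⁶ J.

U ≈ 1.15 μJ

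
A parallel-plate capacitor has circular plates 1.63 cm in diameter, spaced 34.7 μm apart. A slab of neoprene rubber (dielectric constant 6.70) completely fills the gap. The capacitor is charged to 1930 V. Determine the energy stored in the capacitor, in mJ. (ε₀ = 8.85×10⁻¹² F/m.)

A = π(1.63/2 cm)² = 2.09×10⁻⁴ m².
C = κε₀A/d = 6.70 × 8.85×10⁻¹² × 2.09×10⁻⁴ / 3.47×10⁻⁵ = 3.57×10⁻¹⁰ F.
U = ½CV² = ½ × 3.57×10⁻¹⁰ × (1930)² = 6.64×10⁻⁴ J.

U ≈ 0.664 mJ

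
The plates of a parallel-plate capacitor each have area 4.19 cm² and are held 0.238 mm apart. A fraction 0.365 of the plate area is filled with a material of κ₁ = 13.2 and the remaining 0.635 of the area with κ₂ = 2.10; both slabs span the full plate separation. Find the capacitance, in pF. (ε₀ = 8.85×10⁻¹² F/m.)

A = 4.19 cm² = 4.19×10⁻⁴ m².
Side-by-side slabs ⇒ two capacitors in parallel, each spanning the full gap.
C₁ = κ₁ε₀A₁/d = 13.2 × 8.85×10⁻¹² × 1.53×10⁻⁴ / 2.38×10⁻⁴ = 7.51×10⁻¹¹ F.
C₂ = κ₂ε₀A₂/d = 2.10 × 8.85×10⁻¹² × 2.66×10⁻⁴ / 2.38×10⁻⁴ = 2.08×10⁻¹¹ F.
C = C₁ + C₂ = 9.58×10⁻¹¹ F.

C ≈ 95.8 pF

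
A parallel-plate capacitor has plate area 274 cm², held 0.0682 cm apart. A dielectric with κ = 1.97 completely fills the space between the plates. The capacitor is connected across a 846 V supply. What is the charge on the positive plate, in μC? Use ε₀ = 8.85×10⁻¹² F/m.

Q ≈ 0.593 μC

A = 274 cm² = 2.74×10⁻² m².
C = κε₀A/d = 1.97 × 8.85×10⁻¹² × 2.74×10⁻² / 6.82×10⁻⁴ = 7.00×10⁻¹⁰ F.
Q = CV = 7.00×10⁻¹⁰ × 846 = 5.93×10⁻⁷ C.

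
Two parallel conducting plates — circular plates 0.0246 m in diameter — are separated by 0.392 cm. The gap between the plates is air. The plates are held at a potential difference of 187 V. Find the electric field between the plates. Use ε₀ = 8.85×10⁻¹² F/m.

47.7 kV/m

E = V/d = 187 / 3.92×10⁻³ = 4.77×10⁴ V/m.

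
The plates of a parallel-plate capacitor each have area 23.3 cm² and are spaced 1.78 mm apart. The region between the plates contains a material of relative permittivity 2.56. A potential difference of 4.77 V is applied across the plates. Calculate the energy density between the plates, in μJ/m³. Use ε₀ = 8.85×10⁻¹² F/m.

E = V/d = 4.77 / 1.78×10⁻³ = 2.68×10³ V/m.
u = ½κε₀E² = ½ × 2.56 × 8.85×10⁻¹² × (2.68×10³)² = 8.13×10⁻⁵ J/m³.

81.3 μJ/m³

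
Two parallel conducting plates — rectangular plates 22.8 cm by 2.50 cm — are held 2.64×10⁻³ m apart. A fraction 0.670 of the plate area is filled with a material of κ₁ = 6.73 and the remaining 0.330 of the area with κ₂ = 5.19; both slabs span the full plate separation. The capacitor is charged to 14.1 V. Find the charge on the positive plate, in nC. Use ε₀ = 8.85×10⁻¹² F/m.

1.68 nC

A = 22.8 × 2.50 cm² = 5.70×10⁻³ m².
Side-by-side slabs ⇒ two capacitors in parallel, each spanning the full gap.
C₁ = κ₁ε₀A₁/d = 6.73 × 8.85×10⁻¹² × 3.82×10⁻³ / 2.64×10⁻³ = 8.62×10⁻¹¹ F.
C₂ = κ₂ε₀A₂/d = 5.19 × 8.85×10⁻¹² × 1.88×10⁻³ / 2.64×10⁻³ = 3.27×10⁻¹¹ F.
C = C₁ + C₂ = 1.19×10⁻¹⁰ F.
Q = CV = 1.19×10⁻¹⁰ × 14.1 = 1.68×10⁻⁹ C.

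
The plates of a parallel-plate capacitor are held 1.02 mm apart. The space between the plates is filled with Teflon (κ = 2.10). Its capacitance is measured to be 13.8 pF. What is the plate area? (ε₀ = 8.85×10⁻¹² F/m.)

A = Cd/(κε₀) = 1.38×10⁻¹¹ × 1.02×10⁻³ / (2.10 × 8.85×10⁻¹²) = 7.57×10⁻⁴ m².

A ≈ 7.57 cm²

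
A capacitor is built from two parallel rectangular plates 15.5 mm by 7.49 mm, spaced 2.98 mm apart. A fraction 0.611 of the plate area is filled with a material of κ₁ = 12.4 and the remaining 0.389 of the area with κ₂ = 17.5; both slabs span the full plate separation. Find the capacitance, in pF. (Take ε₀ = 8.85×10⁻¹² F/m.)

A = 15.5 × 7.49 mm² = 1.16×10⁻⁴ m².
Side-by-side slabs ⇒ two capacitors in parallel, each spanning the full gap.
C₁ = κ₁ε₀A₁/d = 12.4 × 8.85×10⁻¹² × 7.09×10⁻⁵ / 2.98×10⁻³ = 2.61×10⁻¹² F.
C₂ = κ₂ε₀A₂/d = 17.5 × 8.85×10⁻¹² × 4.52×10⁻⁵ / 2.98×10⁻³ = 2.35×10⁻¹² F.
C = C₁ + C₂ = 4.96×10⁻¹² F.

C ≈ 4.96 pF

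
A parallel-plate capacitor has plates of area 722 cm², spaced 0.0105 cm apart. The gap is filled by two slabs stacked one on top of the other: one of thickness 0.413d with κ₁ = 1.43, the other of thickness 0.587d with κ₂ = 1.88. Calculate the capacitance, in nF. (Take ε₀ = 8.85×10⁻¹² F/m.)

A = 722 cm² = 7.22×10⁻² m².
Stacked slabs ⇒ two capacitors in series, each with the full plate area.
C₁ = κ₁ε₀A/d₁ = 1.43 × 8.85×10⁻¹² × 7.22×10⁻² / 4.34×10⁻⁵ = 2.11×10⁻⁸ F.
C₂ = κ₂ε₀A/d₂ = 1.88 × 8.85×10⁻¹² × 7.22×10⁻² / 6.16×10⁻⁵ = 1.95×10⁻⁸ F.
C = (1/C₁ + 1/C₂)⁻¹ = 1.01×10⁻⁸ F.

C ≈ 10.1 nF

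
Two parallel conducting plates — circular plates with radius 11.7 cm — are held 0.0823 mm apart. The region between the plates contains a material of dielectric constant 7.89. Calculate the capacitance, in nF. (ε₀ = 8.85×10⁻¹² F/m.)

C ≈ 36.5 nF

A = π(11.7 cm)² = 4.30×10⁻² m².
C = κε₀A/d = 7.89 × 8.85×10⁻¹² × 4.30×10⁻² / 8.23×10⁻⁵ = 3.65×10⁻⁸ F.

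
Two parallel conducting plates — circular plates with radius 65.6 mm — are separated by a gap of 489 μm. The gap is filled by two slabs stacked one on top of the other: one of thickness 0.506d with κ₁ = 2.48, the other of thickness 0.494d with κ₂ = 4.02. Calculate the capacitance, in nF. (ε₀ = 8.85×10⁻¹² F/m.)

C ≈ 0.748 nF

A = π(65.6 mm)² = 1.35×10⁻² m².
Stacked slabs ⇒ two capacitors in series, each with the full plate area.
C₁ = κ₁ε₀A/d₁ = 2.48 × 8.85×10⁻¹² × 1.35×10⁻² / 2.47×10⁻⁴ = 1.20×10⁻⁹ F.
C₂ = κ₂ε₀A/d₂ = 4.02 × 8.85×10⁻¹² × 1.35×10⁻² / 2.42×10⁻⁴ = 1.99×10⁻⁹ F.
C = (1/C₁ + 1/C₂)⁻¹ = 7.48×10⁻¹⁰ F.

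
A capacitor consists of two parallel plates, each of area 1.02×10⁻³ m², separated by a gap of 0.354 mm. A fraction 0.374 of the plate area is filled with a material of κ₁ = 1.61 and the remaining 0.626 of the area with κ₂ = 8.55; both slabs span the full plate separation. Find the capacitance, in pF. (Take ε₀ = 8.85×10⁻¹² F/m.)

Side-by-side slabs ⇒ two capacitors in parallel, each spanning the full gap.
C₁ = κ₁ε₀A₁/d = 1.61 × 8.85×10⁻¹² × 3.81×10⁻⁴ / 3.54×10⁻⁴ = 1.54×10⁻¹¹ F.
C₂ = κ₂ε₀A₂/d = 8.55 × 8.85×10⁻¹² × 6.39×10⁻⁴ / 3.54×10⁻⁴ = 1.36×10⁻¹⁰ F.
C = C₁ + C₂ = 1.52×10⁻¹⁰ F.

C ≈ 152 pF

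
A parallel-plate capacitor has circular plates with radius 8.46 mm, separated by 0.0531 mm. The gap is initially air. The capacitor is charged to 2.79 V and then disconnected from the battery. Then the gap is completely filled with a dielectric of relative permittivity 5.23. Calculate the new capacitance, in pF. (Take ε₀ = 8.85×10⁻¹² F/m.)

A = π(8.46 mm)² = 2.25×10⁻⁴ m².
Initially C₁ = ε₀A/d = 8.85×10⁻¹² × 2.25×10⁻⁴ / 5.31×10⁻⁵ = 3.75×10⁻¹¹ F.
C = κε₀A/d scales with κ, so C₂/C₁ = κ = 5.23.
C₂ = 5.23 × 3.75×10⁻¹¹ = 1.96×10⁻¹⁰ F.

196 pF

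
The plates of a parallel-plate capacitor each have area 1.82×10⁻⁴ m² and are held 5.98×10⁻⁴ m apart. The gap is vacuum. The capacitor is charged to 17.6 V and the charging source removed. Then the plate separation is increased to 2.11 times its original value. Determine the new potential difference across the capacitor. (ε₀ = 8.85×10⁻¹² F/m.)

37.1 V

Initially C₁ = ε₀A/d = 8.85×10⁻¹² × 1.82×10⁻⁴ / 5.98×10⁻⁴ = 2.69×10⁻¹² F.
V₁ = 17.6 V.
Isolated ⇒ Q is held fixed. C₂ = 0.474 C₁ and V = Q/C, so V₂/V₁ = C₁/C₂ = 2.11.
V₂ = 2.11 × 17.6 = 37.1 V.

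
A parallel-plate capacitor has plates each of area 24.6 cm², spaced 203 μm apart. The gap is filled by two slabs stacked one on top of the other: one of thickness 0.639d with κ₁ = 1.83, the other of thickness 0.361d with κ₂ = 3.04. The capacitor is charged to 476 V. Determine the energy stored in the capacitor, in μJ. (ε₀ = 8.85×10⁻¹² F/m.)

U ≈ 26.0 μJ

A = 24.6 cm² = 2.46×10⁻³ m².
Stacked slabs ⇒ two capacitors in series, each with the full plate area.
C₁ = κ₁ε₀A/d₁ = 1.83 × 8.85×10⁻¹² × 2.46×10⁻³ / 1.30×10⁻⁴ = 3.07×10⁻¹⁰ F.
C₂ = κ₂ε₀A/d₂ = 3.04 × 8.85×10⁻¹² × 2.46×10⁻³ / 7.33×10⁻⁵ = 9.03×10⁻¹⁰ F.
C = (1/C₁ + 1/C₂)⁻¹ = 2.29×10⁻¹⁰ F.
U = ½CV² = ½ × 2.29×10⁻¹⁰ × (476)² = 2.60×10⁻⁵ J.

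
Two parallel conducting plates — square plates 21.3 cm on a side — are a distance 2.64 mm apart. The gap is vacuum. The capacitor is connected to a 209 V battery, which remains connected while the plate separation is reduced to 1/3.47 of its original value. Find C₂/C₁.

C₂/C₁ ≈ 3.47

C = ε₀A/d scales as 1/d, so C₂/C₁ = d₁/d₂ = 3.47.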